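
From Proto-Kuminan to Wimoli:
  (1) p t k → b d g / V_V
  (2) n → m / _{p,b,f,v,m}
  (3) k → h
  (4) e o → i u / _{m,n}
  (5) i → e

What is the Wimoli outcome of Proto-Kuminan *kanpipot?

Wimoli: *kanpipot > kanpibot > kampibot > hampibot > hampebot  (by intervocalic voicing, nasal place assimilation, unconditioned shift, vowel merger)

hampebot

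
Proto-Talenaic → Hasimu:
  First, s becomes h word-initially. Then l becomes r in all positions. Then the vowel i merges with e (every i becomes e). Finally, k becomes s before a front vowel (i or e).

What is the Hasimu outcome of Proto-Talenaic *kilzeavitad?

serzeavetad

Hasimu: *kilzeavitad
  kilzeavitad (rule 1 does not apply)
  kilzeavitad → kirzeavitad   [unconditioned shift]
  kirzeavitad → kerzeavetad   [vowel merger]
  kerzeavetad → serzeavetad   [palatalisation]
  giving Hasimu serzeavetad.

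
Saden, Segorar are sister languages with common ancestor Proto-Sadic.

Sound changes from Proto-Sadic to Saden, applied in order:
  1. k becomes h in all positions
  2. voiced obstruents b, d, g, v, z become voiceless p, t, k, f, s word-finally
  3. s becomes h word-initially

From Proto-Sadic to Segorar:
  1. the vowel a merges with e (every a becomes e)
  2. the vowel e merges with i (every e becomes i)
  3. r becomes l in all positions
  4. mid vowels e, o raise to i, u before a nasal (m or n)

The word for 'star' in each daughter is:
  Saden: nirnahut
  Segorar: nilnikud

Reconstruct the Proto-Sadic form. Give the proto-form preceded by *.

Position 3: Saden has r, Segorar has l. Saden preserves r here (none of its changes turn any other segment into r), so the proto-segment is *r.
Position 6: Saden has h, Segorar has k. Segorar preserves k here (none of its changes turn any other segment into k), so the proto-segment is *k.
Position 8: Saden has t, Segorar has d. Segorar preserves d here (none of its changes turn any other segment into d), so the proto-segment is *d.
Continuing position by position gives *nirnakud; check it forward:
Saden: start from *nirnakud.
  rule 1 (unconditioned shift): nirnakud → nirnahud
  rule 2 (final devoicing): nirnahud → nirnahut
  rule 3: no change — nirnahut
  ⇒ Saden nirnahut
Segorar: *nirnakud
  nirnakud → nirnekud   [vowel merger]
  nirnekud → nirnikud   [vowel merger]
  nirnikud → nilnikud   [unconditioned shift]
  nilnikud (rule 4 does not apply)
  giving Segorar nilnikud.
Only *nirnakud yields all of Saden nirnahut, Segorar nilnikud.

*nirnakud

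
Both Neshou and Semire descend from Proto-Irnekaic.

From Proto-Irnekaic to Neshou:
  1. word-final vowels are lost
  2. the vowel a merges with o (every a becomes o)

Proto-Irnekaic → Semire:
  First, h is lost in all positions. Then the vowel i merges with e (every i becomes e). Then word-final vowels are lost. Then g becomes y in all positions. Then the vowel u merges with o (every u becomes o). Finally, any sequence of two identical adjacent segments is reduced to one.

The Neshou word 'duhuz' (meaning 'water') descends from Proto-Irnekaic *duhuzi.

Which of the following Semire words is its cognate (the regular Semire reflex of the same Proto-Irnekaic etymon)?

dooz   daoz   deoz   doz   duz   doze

doz

Semire: *duhuzi
  duhuzi → duuzi   [h-loss]
  duuzi → duuze   [vowel merger]
  duuze → duuz   [apocope]
  duuz (rule 4 does not apply)
  duuz → dooz   [vowel merger]
  dooz → doz   [degemination]
  giving Semire doz.
Among the options, 'doz' alone shows every Semire change applied in order.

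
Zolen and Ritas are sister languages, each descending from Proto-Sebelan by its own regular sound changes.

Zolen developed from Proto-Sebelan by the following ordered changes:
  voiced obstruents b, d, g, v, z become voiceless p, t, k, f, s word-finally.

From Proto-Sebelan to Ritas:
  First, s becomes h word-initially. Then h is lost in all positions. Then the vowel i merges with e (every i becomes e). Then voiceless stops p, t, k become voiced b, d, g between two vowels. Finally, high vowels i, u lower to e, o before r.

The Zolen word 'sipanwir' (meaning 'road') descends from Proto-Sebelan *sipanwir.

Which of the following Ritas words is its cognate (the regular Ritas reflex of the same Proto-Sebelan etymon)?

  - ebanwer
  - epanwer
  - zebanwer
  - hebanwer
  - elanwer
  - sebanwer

ebanwer

Ritas: *sipanwir
  sipanwir → hipanwir   [debuccalisation]
  hipanwir → ipanwir   [h-loss]
  ipanwir → epanwer   [vowel merger]
  epanwer → ebanwer   [intervocalic voicing]
  ebanwer (rule 5 does not apply)
  giving Ritas ebanwer.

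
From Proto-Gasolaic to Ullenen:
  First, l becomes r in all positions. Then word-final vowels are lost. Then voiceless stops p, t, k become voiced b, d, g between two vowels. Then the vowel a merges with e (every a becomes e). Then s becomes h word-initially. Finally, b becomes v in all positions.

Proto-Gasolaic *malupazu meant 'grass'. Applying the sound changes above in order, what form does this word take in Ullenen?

Ullenen: *malupazu > marupazu > marupaz > marubaz > merubez > meruvez  (by unconditioned shift, apocope, intervocalic voicing, vowel merger, unconditioned shift)

meruvez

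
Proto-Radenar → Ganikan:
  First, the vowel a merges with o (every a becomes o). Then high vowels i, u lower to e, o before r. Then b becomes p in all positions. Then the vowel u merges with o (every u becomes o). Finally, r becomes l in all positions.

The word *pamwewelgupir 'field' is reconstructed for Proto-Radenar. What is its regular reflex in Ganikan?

Ganikan: *pamwewelgupir
  pamwewelgupir → pomwewelgupir   [vowel merger]
  pomwewelgupir → pomwewelguper   [pre-rhotic lowering]
  pomwewelguper (rule 3 does not apply)
  pomwewelguper → pomwewelgoper   [vowel merger]
  pomwewelgoper → pomwewelgopel   [unconditioned shift]
  giving Ganikan pomwewelgopel.

pomwewelgopel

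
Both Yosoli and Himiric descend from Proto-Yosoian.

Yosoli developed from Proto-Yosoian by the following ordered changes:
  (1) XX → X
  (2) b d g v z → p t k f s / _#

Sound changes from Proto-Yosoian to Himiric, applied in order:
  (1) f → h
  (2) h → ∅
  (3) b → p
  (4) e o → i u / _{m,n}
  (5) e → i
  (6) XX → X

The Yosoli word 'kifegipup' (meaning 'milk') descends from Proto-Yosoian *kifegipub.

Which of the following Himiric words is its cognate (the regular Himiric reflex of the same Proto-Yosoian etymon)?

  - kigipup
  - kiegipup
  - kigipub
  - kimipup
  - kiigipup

Himiric: start from *kifegipub.
  rule 1 (unconditioned shift): kifegipub → kihegipub
  rule 2 (h-loss): kihegipub → kiegipub
  rule 3 (unconditioned shift): kiegipub → kiegipup
  rule 4: no change — kiegipup
  rule 5 (vowel merger): kiegipup → kiigipup
  rule 6 (degemination): kiigipup → kigipup
  ⇒ Himiric kigipup
Among the options, 'kigipup' alone shows every Himiric change applied in order.

kigipup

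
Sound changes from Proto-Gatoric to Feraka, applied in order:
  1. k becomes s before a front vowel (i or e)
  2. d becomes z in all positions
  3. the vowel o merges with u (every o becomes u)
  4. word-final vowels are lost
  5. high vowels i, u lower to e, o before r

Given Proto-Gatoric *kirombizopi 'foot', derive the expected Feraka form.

serumbizup

Feraka: start from *kirombizopi.
  rule 1 (palatalisation): kirombizopi → sirombizopi
  rule 2: no change — sirombizopi
  rule 3 (vowel merger): sirombizopi → sirumbizupi
  rule 4 (apocope): sirumbizupi → sirumbizup
  rule 5 (pre-rhotic lowering): sirumbizup → serumbizup
  ⇒ Feraka serumbizup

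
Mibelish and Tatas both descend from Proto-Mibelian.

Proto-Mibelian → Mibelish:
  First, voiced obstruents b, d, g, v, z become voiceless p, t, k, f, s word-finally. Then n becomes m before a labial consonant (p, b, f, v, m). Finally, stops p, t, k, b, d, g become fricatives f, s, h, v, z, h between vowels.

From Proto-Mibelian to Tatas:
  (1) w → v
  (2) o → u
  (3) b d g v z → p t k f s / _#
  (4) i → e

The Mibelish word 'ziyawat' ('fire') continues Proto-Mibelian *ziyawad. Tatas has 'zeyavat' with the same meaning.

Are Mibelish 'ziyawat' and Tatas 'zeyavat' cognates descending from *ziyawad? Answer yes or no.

Derive the expected Tatas reflex of *ziyawad:
Tatas: *ziyawad
  ziyawad → ziyavad   [unconditioned shift]
  ziyavad (rule 2 does not apply)
  ziyavad → ziyavat   [final devoicing]
  ziyavat → zeyavat   [vowel merger]
  giving Tatas zeyavat.
Tatas 'zeyavat' matches the regular reflex exactly, so the pair is cognate.

yes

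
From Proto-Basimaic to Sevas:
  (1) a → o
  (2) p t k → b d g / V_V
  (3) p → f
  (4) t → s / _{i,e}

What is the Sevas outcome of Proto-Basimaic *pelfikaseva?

Sevas: *pelfikaseva
  pelfikaseva → pelfikosevo   [vowel merger]
  pelfikosevo → pelfigosevo   [intervocalic voicing]
  pelfigosevo → felfigosevo   [unconditioned shift]
  felfigosevo (rule 4 does not apply)
  giving Sevas felfigosevo.

felfigosevo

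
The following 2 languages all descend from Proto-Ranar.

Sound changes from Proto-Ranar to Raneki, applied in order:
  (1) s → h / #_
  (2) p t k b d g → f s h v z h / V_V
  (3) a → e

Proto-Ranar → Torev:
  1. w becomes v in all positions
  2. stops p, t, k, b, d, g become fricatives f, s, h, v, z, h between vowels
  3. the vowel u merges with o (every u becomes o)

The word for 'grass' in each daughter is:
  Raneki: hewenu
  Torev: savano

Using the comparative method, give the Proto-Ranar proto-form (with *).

*sawanu

Position 4: Raneki has e, Torev has a. Torev preserves a here (none of its changes turn any other segment into a), so the proto-segment is *a.
Position 2: Raneki has e, Torev has a. Torev preserves a here (none of its changes turn any other segment into a), so the proto-segment is *a.
Position 1: Raneki has h, Torev has s. Taking the neighbouring segments as reconstructed: Raneki h could go back to *s or *h; Torev s can only go back to *s — the one source consistent with every daughter is *s.
This points to *sawanu. Verify forward in each daughter:
Raneki: start from *sawanu.
  rule 1 (debuccalisation): sawanu → hawanu
  rule 2: no change — hawanu
  rule 3 (vowel merger): hawanu → hewenu
  ⇒ Raneki hewenu
Torev: *sawanu > savanu > savano  (by unconditioned shift, vowel merger)
Only *sawanu yields all of Raneki hewenu, Torev savano.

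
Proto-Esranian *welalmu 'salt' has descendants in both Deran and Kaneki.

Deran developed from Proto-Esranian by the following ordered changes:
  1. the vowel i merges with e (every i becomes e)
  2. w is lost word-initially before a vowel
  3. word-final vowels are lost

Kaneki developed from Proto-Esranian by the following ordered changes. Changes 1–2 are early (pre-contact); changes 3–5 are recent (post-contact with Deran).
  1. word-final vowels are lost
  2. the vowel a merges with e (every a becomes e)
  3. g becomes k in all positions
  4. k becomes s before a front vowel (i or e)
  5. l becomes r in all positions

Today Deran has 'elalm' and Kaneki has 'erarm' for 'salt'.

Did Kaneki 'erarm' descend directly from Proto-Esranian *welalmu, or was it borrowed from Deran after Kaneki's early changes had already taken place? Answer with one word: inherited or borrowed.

If inherited, *welalmu would pass through all of Kaneki's changes:
Kaneki: *welalmu > welalm > welelm > wererm  (by apocope, vowel merger, unconditioned shift)
If borrowed from Deran 'elalm' after the early changes, it would undergo only the recent ones:
  rule 3 (unconditioned shift): no change (elalm)
  rule 4 (palatalisation): no change (elalm)
  rule 5 (unconditioned shift): elalm → erarm
  ⇒ as a loan: erarm
Kaneki 'erarm' matches the loan outcome 'erarm', not the inherited 'wererm' — it skipped the early Kaneki changes, so it was borrowed from Deran.

borrowed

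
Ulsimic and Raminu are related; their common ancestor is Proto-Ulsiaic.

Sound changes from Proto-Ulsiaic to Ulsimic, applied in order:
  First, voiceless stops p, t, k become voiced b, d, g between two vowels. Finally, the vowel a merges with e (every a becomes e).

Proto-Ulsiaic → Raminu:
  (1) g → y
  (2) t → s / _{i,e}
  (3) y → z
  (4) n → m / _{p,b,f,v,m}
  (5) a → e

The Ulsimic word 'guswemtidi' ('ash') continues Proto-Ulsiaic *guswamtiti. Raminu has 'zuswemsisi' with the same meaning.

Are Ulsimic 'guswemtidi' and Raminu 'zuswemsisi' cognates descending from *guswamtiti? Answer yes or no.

Derive the expected Raminu reflex of *guswamtiti:
Raminu: *guswamtiti > yuswamtiti > yuswamsisi > zuswamsisi > zuswemsisi  (by unconditioned shift, palatalisation, unconditioned shift, vowel merger)
Raminu 'zuswemsisi' matches the regular reflex exactly, so the pair is cognate.

yes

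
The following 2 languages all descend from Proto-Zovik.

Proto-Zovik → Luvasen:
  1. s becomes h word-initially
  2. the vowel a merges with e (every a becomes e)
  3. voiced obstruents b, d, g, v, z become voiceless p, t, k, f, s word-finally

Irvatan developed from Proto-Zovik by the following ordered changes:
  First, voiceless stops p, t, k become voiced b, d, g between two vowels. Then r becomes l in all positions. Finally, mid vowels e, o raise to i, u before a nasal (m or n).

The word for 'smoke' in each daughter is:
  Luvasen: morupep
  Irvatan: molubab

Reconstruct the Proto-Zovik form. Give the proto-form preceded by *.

*morupab

Position 6: Luvasen has e, Irvatan has a. Irvatan preserves a here (none of its changes turn any other segment into a), so the proto-segment is *a.
Position 5: Luvasen has p, Irvatan has b. Taking the neighbouring segments as reconstructed: Luvasen p can only go back to *p; Irvatan b could go back to *p or *b — the one source consistent with every daughter is *p.
Position 7: Luvasen has p, Irvatan has b. Taking the neighbouring segments as reconstructed: Luvasen p could go back to *p or *b; Irvatan b can only go back to *b — the one source consistent with every daughter is *b.
Verify the candidate proto-form against each daughter:
Luvasen: *morupab
  morupab (rule 1 does not apply)
  morupab → morupeb   [vowel merger]
  morupeb → morupep   [final devoicing]
  giving Luvasen morupep.
Irvatan: start from *morupab.
  rule 1 (intervocalic voicing): morupab → morubab
  rule 2 (unconditioned shift): morubab → molubab
  rule 3: no change — molubab
  ⇒ Irvatan molubab
*morupab is the unique common source.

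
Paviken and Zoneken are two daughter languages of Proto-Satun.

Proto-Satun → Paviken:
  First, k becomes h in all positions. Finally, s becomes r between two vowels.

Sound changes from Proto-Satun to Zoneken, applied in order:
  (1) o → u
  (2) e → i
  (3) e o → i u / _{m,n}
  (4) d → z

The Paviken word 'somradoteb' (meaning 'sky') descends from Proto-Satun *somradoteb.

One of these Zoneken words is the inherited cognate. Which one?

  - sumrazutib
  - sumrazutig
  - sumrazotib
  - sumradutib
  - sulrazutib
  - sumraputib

Zoneken: *somradoteb
  somradoteb → sumraduteb   [vowel merger]
  sumraduteb → sumradutib   [vowel merger]
  sumradutib (rule 3 does not apply)
  sumradutib → sumrazutib   [unconditioned shift]
  giving Zoneken sumrazutib.
Among the options, 'sumrazutib' alone shows every Zoneken change applied in order.

sumrazutib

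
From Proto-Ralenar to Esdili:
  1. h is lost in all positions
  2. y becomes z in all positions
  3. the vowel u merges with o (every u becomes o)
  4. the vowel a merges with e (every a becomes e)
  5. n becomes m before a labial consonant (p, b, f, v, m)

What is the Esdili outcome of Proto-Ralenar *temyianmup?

temziemmop

Esdili: start from *temyianmup.
  rule 1: no change — temyianmup
  rule 2 (unconditioned shift): temyianmup → temzianmup
  rule 3 (vowel merger): temzianmup → temzianmop
  rule 4 (vowel merger): temzianmop → temzienmop
  rule 5 (nasal place assimilation): temzienmop → temziemmop
  ⇒ Esdili temziemmop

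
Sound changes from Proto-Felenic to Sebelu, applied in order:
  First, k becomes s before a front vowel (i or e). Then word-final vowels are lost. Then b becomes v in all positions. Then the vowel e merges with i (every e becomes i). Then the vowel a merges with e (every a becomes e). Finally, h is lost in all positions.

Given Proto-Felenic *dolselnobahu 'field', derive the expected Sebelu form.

Sebelu: *dolselnobahu > dolselnobah > dolselnovah > dolsilnovah > dolsilnoveh > dolsilnove  (by apocope, unconditioned shift, vowel merger, vowel merger, h-loss)

dolsilnove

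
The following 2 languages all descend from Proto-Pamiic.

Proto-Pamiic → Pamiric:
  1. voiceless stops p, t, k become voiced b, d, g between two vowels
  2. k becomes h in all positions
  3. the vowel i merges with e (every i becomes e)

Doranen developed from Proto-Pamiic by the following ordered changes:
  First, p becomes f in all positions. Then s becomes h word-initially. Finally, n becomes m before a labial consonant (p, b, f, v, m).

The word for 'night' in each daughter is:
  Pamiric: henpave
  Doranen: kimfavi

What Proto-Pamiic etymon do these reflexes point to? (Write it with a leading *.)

*kinpavi

Position 1: Pamiric has h, Doranen has k. Doranen preserves k here (none of its changes turn any other segment into k), so the proto-segment is *k.
Position 4: Pamiric has p, Doranen has f. Pamiric preserves p here (none of its changes turn any other segment into p), so the proto-segment is *p.
This points to *kinpavi. Verify forward in each daughter:
Pamiric: *kinpavi > hinpavi > henpave  (by unconditioned shift, vowel merger)
Doranen: *kinpavi > kinfavi > kimfavi  (by unconditioned shift, nasal place assimilation)
No other proto-form is consistent with every reflex, so the reconstruction is *kinpavi.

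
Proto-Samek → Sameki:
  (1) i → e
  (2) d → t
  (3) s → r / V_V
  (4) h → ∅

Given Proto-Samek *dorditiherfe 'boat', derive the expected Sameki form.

torteteerfe

Sameki: *dorditiherfe
  dorditiherfe → dordeteherfe   [vowel merger]
  dordeteherfe → torteteherfe   [unconditioned shift]
  torteteherfe (rule 3 does not apply)
  torteteherfe → torteteerfe   [h-loss]
  giving Sameki torteteerfe.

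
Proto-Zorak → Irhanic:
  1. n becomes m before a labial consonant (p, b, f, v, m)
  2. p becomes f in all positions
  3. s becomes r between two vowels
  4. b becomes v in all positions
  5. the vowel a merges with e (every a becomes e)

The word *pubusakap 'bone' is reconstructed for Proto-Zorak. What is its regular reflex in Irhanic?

Irhanic: start from *pubusakap.
  rule 1: no change — pubusakap
  rule 2 (unconditioned shift): pubusakap → fubusakaf
  rule 3 (rhotacism): fubusakaf → fuburakaf
  rule 4 (unconditioned shift): fuburakaf → fuvurakaf
  rule 5 (vowel merger): fuvurakaf → fuvurekef
  ⇒ Irhanic fuvurekef

fuvurekef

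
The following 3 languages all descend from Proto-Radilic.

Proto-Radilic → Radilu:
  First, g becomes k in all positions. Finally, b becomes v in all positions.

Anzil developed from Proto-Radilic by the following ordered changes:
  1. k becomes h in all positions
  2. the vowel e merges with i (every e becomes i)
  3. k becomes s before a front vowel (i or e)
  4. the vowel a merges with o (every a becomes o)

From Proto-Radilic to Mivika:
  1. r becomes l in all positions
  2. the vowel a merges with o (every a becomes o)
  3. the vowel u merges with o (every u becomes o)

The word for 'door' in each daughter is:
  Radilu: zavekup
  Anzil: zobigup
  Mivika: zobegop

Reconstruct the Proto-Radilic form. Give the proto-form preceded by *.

*zabegup

Position 5: Radilu has k, Anzil has g, Mivika has g. Anzil preserves g here (none of its changes turn any other segment into g), so the proto-segment is *g.
Position 3: Radilu has v, Anzil has b, Mivika has b. Anzil preserves b here (none of its changes turn any other segment into b), so the proto-segment is *b.
Position 4: Radilu has e, Anzil has i, Mivika has e. Radilu preserves e here (none of its changes turn any other segment into e), so the proto-segment is *e.
This points to *zabegup. Verify forward in each daughter:
Radilu: start from *zabegup.
  rule 1 (unconditioned shift): zabegup → zabekup
  rule 2 (unconditioned shift): zabekup → zavekup
  ⇒ Radilu zavekup
Anzil: *zabegup
  zabegup (rule 1 does not apply)
  zabegup → zabigup   [vowel merger]
  zabigup (rule 3 does not apply)
  zabigup → zobigup   [vowel merger]
  giving Anzil zobigup.
Mivika: start from *zabegup.
  rule 1: no change — zabegup
  rule 2 (vowel merger): zabegup → zobegup
  rule 3 (vowel merger): zobegup → zobegop
  ⇒ Mivika zobegop
Only *zabegup yields all of Radilu zavekup, Anzil zobigup, Mivika zobegop.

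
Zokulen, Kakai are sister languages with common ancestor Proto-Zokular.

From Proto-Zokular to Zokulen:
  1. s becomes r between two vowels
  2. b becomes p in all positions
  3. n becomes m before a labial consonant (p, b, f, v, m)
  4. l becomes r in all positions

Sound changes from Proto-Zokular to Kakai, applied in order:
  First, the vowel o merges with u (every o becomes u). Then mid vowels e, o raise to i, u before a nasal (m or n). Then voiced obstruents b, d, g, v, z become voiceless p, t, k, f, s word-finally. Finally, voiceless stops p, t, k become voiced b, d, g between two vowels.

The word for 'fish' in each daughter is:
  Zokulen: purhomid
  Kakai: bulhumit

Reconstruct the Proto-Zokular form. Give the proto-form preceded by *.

Position 8: Zokulen has d, Kakai has t. Zokulen preserves d here (none of its changes turn any other segment into d), so the proto-segment is *d.
Position 3: Zokulen has r, Kakai has l. Kakai preserves l here (none of its changes turn any other segment into l), so the proto-segment is *l.
This points to *bulhomid. Verify forward in each daughter:
Zokulen: start from *bulhomid.
  rule 1: no change — bulhomid
  rule 2 (unconditioned shift): bulhomid → pulhomid
  rule 3: no change — pulhomid
  rule 4 (unconditioned shift): pulhomid → purhomid
  ⇒ Zokulen purhomid
Kakai: *bulhomid
  bulhomid → bulhumid   [vowel merger]
  bulhumid (rule 2 does not apply)
  bulhumid → bulhumit   [final devoicing]
  bulhumit (rule 4 does not apply)
  giving Kakai bulhumit.
Only *bulhomid yields all of Zokulen purhomid, Kakai bulhumit.

*bulhomid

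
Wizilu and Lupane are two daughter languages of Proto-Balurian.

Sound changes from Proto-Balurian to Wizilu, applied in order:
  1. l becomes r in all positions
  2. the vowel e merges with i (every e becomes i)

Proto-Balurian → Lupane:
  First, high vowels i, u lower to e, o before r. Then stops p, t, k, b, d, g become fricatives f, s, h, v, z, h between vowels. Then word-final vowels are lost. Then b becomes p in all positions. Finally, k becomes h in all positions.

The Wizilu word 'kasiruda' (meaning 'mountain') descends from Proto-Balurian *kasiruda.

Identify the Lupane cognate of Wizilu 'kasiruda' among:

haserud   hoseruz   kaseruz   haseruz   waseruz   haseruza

haseruz

Lupane: *kasiruda
  kasiruda → kaseruda   [pre-rhotic lowering]
  kaseruda → kaseruza   [intervocalic lenition]
  kaseruza → kaseruz   [apocope]
  kaseruz (rule 4 does not apply)
  kaseruz → haseruz   [unconditioned shift]
  giving Lupane haseruz.
The other candidates each miss or misapply at least one Lupane change.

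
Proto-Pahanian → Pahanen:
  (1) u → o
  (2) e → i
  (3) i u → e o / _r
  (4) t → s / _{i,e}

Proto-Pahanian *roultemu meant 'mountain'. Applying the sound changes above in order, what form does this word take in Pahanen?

roolsimo

Pahanen: *roultemu
  roultemu → rooltemo   [vowel merger]
  rooltemo → rooltimo   [vowel merger]
  rooltimo (rule 3 does not apply)
  rooltimo → roolsimo   [palatalisation]
  giving Pahanen roolsimo.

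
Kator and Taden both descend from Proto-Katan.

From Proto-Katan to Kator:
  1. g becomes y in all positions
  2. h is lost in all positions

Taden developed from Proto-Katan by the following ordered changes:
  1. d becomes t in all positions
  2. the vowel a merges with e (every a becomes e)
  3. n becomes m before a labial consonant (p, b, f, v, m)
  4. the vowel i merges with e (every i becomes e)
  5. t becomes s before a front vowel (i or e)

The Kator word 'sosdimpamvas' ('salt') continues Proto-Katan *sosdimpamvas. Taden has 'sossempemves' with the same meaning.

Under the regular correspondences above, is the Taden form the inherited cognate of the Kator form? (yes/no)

Derive the expected Taden reflex of *sosdimpamvas:
Taden: *sosdimpamvas > sostimpamvas > sostimpemves > sostempemves > sossempemves  (by unconditioned shift, vowel merger, vowel merger, palatalisation)
Taden 'sossempemves' matches the regular reflex exactly, so the pair is cognate.

yes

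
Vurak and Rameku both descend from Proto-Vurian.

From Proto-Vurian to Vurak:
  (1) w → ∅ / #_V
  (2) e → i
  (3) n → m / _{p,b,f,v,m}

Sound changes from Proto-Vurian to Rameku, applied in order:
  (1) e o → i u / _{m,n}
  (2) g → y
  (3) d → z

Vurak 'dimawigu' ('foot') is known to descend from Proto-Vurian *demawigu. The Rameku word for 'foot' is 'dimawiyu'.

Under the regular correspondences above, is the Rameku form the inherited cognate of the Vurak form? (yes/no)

Derive the expected Rameku reflex of *demawigu:
Rameku: *demawigu
  demawigu → dimawigu   [pre-nasal raising]
  dimawigu → dimawiyu   [unconditioned shift]
  dimawiyu → zimawiyu   [unconditioned shift]
  giving Rameku zimawiyu.
The regular Rameku reflex would be 'zimawiyu', but the attested form is 'dimawiyu'. The correspondence is irregular, so they are not cognates (the Rameku form has a different source).

no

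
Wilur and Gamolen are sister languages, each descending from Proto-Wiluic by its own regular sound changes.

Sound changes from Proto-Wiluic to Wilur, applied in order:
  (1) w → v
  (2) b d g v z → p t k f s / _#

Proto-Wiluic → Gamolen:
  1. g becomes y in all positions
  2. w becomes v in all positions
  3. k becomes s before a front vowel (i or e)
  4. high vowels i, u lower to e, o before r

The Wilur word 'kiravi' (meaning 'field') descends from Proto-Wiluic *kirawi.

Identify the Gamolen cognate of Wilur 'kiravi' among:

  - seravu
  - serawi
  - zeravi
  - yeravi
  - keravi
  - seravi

seravi

Gamolen: *kirawi
  kirawi (rule 1 does not apply)
  kirawi → kiravi   [unconditioned shift]
  kiravi → siravi   [palatalisation]
  siravi → seravi   [pre-rhotic lowering]
  giving Gamolen seravi.
Among the options, 'seravi' alone shows every Gamolen change applied in order.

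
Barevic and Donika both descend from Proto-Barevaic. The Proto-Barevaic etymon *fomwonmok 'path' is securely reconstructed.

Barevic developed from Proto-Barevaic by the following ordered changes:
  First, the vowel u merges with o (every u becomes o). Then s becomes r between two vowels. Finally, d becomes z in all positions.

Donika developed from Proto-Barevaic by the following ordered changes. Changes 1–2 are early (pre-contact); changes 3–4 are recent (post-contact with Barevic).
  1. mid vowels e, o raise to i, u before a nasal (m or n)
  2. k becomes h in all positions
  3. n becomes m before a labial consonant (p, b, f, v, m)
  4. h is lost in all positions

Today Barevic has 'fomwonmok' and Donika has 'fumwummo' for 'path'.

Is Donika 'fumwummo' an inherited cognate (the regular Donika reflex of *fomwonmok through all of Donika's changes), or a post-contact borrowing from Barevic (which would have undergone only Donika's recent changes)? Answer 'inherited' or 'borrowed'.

inherited

If inherited, *fomwonmok would pass through all of Donika's changes:
Donika: *fomwonmok > fumwunmok > fumwunmoh > fumwummoh > fumwummo  (by pre-nasal raising, unconditioned shift, nasal place assimilation, h-loss)
If borrowed from Barevic 'fomwonmok' after the early changes, it would undergo only the recent ones:
  rule 3 (nasal place assimilation): fomwonmok → fomwommok
  rule 4 (h-loss): no change (fomwommok)
  ⇒ as a loan: fomwommok
Donika 'fumwummo' matches the inherited outcome exactly, so it is an inherited cognate, not a loan.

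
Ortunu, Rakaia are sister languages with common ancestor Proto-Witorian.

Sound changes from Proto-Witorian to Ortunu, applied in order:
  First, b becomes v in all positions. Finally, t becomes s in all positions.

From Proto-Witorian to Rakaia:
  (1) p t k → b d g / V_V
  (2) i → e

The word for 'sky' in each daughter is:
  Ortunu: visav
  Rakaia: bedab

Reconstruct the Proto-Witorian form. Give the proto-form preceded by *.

Position 3: Ortunu has s, Rakaia has d. Taking the neighbouring segments as reconstructed: Ortunu s could go back to *t or *s; Rakaia d could go back to *t or *d — the one source consistent with every daughter is *t.
Position 1: Ortunu has v, Rakaia has b. Taking the neighbouring segments as reconstructed: Ortunu v could go back to *b or *v; Rakaia b can only go back to *b — the one source consistent with every daughter is *b.
Position 2: Ortunu has i, Rakaia has e. Ortunu preserves i here (none of its changes turn any other segment into i), so the proto-segment is *i.
Continuing position by position gives *bitab; check it forward:
Ortunu: *bitab
  bitab → vitav   [unconditioned shift]
  vitav → visav   [unconditioned shift]
  giving Ortunu visav.
Rakaia: start from *bitab.
  rule 1 (intervocalic voicing): bitab → bidab
  rule 2 (vowel merger): bidab → bedab
  ⇒ Rakaia bedab
No other proto-form is consistent with every reflex, so the reconstruction is *bitab.

*bitab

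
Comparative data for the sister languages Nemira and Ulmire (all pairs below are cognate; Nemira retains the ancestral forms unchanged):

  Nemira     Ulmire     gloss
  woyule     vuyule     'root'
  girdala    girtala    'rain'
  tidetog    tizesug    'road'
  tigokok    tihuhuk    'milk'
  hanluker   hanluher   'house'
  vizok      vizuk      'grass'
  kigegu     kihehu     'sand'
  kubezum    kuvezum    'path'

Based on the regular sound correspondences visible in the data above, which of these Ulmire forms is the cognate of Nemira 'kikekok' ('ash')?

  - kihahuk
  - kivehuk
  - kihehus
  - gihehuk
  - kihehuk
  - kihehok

kihehuk

hanluker ~ hanluher — Nemira k corresponds to Ulmire h between vowels (before a front vowel).
tigokok ~ tihuhuk — Nemira k corresponds to Ulmire h between vowels (before a back vowel).
woyule ~ vuyule, tidetog ~ tizesug — Nemira o corresponds to Ulmire u after a consonant, before a consonant other than r, m, n, p, b, f, v.
Applying these to Nemira 'kikekok':
  kikekok → kihekok   (k→h between vowels (before a front vowel))
  kihekok → kihehok   (k→h between vowels (before a back vowel))
  kihehok → kihehuk   (o→u after a consonant, before a consonant other than r, m, n, p, b, f, v)
So the Ulmire cognate is 'kihehuk'.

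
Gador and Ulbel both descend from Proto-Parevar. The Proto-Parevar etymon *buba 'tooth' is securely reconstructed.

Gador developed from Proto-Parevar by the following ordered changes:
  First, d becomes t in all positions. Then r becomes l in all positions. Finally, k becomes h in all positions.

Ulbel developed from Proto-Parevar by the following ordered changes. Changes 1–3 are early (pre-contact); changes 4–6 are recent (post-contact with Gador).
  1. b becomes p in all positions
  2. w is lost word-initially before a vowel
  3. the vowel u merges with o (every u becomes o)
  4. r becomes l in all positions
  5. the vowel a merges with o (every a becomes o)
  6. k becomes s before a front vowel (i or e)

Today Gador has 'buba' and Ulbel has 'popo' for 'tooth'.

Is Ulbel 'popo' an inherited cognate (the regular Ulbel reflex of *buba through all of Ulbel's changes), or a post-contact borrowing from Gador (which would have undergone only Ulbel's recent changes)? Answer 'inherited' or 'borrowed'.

If inherited, *buba would pass through all of Ulbel's changes:
Ulbel: *buba > pupa > popa > popo  (by unconditioned shift, vowel merger, vowel merger)
If borrowed from Gador 'buba' after the early changes, it would undergo only the recent ones:
  rule 4 (unconditioned shift): no change (buba)
  rule 5 (vowel merger): buba → bubo
  rule 6 (palatalisation): no change (bubo)
  ⇒ as a loan: bubo
Ulbel 'popo' matches the inherited outcome exactly, so it is an inherited cognate, not a loan.

inherited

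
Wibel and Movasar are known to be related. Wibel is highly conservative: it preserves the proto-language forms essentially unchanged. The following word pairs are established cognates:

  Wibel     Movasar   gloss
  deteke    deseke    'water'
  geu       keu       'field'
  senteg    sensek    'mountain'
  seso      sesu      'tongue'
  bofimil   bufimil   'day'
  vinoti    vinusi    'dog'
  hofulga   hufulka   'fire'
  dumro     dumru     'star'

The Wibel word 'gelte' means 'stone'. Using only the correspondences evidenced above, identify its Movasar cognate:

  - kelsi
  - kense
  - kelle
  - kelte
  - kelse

kelse

geu ~ keu — Wibel g corresponds to Movasar k word-initially before a front vowel.
senteg ~ sensek — Wibel t corresponds to Movasar s after a consonant, before a front vowel.
Applying these to Wibel 'gelte':
  gelte → kelte   (g→k word-initially before a front vowel)
  kelte → kelse   (t→s after a consonant, before a front vowel)
So the Movasar cognate is 'kelse'.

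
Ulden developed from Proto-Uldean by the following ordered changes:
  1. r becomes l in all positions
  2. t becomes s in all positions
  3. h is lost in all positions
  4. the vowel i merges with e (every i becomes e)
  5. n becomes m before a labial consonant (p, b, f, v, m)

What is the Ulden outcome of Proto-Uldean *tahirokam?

Ulden: *tahirokam > tahilokam > sahilokam > sailokam > saelokam  (by unconditioned shift, unconditioned shift, h-loss, vowel merger)

saelokam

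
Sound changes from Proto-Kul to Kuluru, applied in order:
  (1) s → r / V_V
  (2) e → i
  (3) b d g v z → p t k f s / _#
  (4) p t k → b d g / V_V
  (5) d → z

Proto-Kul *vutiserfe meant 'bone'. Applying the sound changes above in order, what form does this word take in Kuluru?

vuzirirfi

Kuluru: *vutiserfe > vutirerfe > vutirirfi > vudirirfi > vuzirirfi  (by rhotacism, vowel merger, intervocalic voicing, unconditioned shift)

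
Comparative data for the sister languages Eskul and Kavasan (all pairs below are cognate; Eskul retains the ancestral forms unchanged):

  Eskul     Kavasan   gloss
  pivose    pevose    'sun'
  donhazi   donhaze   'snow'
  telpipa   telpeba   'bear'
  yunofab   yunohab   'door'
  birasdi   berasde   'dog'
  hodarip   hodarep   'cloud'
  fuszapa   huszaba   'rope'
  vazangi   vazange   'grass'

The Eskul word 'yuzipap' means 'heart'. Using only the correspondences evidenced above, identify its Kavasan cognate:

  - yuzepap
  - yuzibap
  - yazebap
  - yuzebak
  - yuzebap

yuzebap

telpipa ~ telpeba, hodarip ~ hodarep — Eskul i corresponds to Kavasan e after a consonant, before a labial obstruent.
telpipa ~ telpeba, fuszapa ~ huszaba — Eskul p corresponds to Kavasan b between vowels (before a back vowel).
Applying these to Eskul 'yuzipap':
  yuzipap → yuzepap   (i→e after a consonant, before a labial obstruent)
  yuzepap → yuzebap   (p→b between vowels (before a back vowel))
So the Kavasan cognate is 'yuzebap'.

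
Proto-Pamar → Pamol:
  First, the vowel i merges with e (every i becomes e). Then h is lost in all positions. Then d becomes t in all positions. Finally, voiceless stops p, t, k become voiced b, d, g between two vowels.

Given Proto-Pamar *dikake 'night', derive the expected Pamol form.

Pamol: *dikake > dekake > tekake > tegage  (by vowel merger, unconditioned shift, intervocalic voicing)

tegage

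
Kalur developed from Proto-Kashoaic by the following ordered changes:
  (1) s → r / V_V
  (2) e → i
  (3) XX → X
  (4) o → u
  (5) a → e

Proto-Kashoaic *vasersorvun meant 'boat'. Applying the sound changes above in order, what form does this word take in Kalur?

verirsurvun

Kalur: *vasersorvun > varersorvun > varirsorvun > varirsurvun > verirsurvun  (by rhotacism, vowel merger, vowel merger, vowel merger)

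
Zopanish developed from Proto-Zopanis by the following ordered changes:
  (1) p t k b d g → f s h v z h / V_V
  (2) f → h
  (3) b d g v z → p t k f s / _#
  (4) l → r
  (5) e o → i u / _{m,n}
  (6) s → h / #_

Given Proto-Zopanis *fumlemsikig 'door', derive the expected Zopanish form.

humrimsihik

Zopanish: *fumlemsikig
  fumlemsikig → fumlemsihig   [intervocalic lenition]
  fumlemsihig → humlemsihig   [unconditioned shift]
  humlemsihig → humlemsihik   [final devoicing]
  humlemsihik → humremsihik   [unconditioned shift]
  humremsihik → humrimsihik   [pre-nasal raising]
  humrimsihik (rule 6 does not apply)
  giving Zopanish humrimsihik.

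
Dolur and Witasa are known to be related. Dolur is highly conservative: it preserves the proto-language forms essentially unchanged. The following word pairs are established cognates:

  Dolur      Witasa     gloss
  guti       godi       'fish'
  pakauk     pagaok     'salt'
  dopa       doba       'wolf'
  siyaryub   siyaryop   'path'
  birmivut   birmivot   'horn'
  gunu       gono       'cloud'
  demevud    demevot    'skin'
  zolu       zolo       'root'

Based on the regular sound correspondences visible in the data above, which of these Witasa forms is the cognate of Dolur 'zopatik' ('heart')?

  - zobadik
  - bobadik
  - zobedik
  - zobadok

zobadik

dopa ~ doba — Dolur p corresponds to Witasa b between vowels (before a back vowel).
guti ~ godi — Dolur t corresponds to Witasa d between vowels (before a front vowel).
Applying these to Dolur 'zopatik':
  zopatik → zobatik   (p→b between vowels (before a back vowel))
  zobatik → zobadik   (t→d between vowels (before a front vowel))
So the Witasa cognate is 'zobadik'.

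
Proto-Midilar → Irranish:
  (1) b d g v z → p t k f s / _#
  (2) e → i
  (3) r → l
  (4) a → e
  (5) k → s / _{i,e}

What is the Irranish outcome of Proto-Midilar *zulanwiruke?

Irranish: start from *zulanwiruke.
  rule 1: no change — zulanwiruke
  rule 2 (vowel merger): zulanwiruke → zulanwiruki
  rule 3 (unconditioned shift): zulanwiruki → zulanwiluki
  rule 4 (vowel merger): zulanwiluki → zulenwiluki
  rule 5 (palatalisation): zulenwiluki → zulenwilusi
  ⇒ Irranish zulenwilusi

zulenwilusi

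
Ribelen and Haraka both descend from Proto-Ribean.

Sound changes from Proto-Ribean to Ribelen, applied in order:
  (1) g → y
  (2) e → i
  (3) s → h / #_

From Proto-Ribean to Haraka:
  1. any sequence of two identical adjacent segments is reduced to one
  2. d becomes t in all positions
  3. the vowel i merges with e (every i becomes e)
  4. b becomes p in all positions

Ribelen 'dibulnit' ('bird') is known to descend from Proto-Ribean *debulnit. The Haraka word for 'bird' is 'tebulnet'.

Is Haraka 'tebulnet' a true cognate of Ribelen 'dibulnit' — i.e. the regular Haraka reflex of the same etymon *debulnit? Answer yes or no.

no

Derive the expected Haraka reflex of *debulnit:
Haraka: start from *debulnit.
  rule 1: no change — debulnit
  rule 2 (unconditioned shift): debulnit → tebulnit
  rule 3 (vowel merger): tebulnit → tebulnet
  rule 4 (unconditioned shift): tebulnet → tepulnet
  ⇒ Haraka tepulnet
The regular Haraka reflex would be 'tepulnet', but the attested form is 'tebulnet'. The correspondence is irregular, so they are not cognates (the Haraka form has a different source).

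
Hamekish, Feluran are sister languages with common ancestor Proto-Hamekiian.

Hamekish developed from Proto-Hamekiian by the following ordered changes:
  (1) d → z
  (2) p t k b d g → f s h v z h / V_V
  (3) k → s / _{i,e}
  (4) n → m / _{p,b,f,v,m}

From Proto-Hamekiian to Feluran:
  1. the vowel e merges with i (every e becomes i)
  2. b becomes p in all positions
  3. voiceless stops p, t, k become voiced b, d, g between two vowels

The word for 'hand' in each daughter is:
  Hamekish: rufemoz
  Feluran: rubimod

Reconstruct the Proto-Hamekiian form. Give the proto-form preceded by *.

Position 3: Hamekish has f, Feluran has b. Taking the neighbouring segments as reconstructed: Hamekish f could go back to *p or *f; Feluran b could go back to *p or *b — the one source consistent with every daughter is *p.
Position 7: Hamekish has z, Feluran has d. Taking the neighbouring segments as reconstructed: Hamekish z could go back to *d or *z; Feluran d can only go back to *d — the one source consistent with every daughter is *d.
Position 4: Hamekish has e, Feluran has i. Hamekish preserves e here (none of its changes turn any other segment into e), so the proto-segment is *e.
Continuing position by position gives *rupemod; check it forward:
Hamekish: *rupemod > rupemoz > rufemoz  (by unconditioned shift, intervocalic lenition)
Feluran: *rupemod
  rupemod → rupimod   [vowel merger]
  rupimod (rule 2 does not apply)
  rupimod → rubimod   [intervocalic voicing]
  giving Feluran rubimod.
*rupemod is the unique common source.

*rupemod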